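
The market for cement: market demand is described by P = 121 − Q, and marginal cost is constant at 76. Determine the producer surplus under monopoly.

PS = 506.25

A monopolist chooses Q where MR = MC. MR = 121 − 2Q; setting this equal to 76 gives Q = 22.5 and P = 98.5.
PS = (98.5 − 76)·22.5 = 506.25.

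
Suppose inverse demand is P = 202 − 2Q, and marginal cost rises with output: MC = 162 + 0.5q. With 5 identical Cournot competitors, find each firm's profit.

π_i = 23.04

In a 5-firm Cournot equilibrium, symmetry and the first-order condition give q = (202 − 162)/(12.5) = 3.2. So Q = 16 and P = 170.
Each firm's profit = 170·3.2 − (162·3.2 + ½·0.5·3.2²) = 23.04.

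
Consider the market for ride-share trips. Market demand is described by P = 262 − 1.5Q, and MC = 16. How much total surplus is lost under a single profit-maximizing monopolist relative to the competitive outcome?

Perfect competition: P = MC = 16, so 262 − 1.5Q = 16 and Q = 164.
A monopolist chooses Q where MR = MC. MR = 262 − 3Q; setting this equal to 16 gives Q = 82 and P = 139.
DWL is the triangle between Q = 82 and Q = 164: ½·(164 − 82)·(139 − 16) = 5043.

DWL = 5043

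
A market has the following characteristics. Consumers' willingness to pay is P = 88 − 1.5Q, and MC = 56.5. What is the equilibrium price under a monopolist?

P = 72.25

Monopoly sets MR = MC: 88 − 3Q = 56.5 ⇒ Q = 10.5, P = 88 − 1.5·10.5 = 72.25.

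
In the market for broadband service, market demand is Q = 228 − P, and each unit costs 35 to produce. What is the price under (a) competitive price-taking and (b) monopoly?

Inverting demand: P = 228 − Q.
Competitive firms price at marginal cost: P = 35, giving Q = 193.
The monopolist equates marginal revenue to marginal cost: 228 − 2Q = 35, so Q = 96.5. From demand, P = 131.5.

Competition: P = 35; Monopoly: P = 131.5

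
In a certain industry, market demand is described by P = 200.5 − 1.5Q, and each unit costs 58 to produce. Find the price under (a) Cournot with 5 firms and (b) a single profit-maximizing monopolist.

Cournot: P = 81.75; Monopoly: P = 129.25

In a 5-firm Cournot equilibrium, symmetry and the first-order condition give q = (200.5 − 58)/(9) = 95/6. So Q = 475/6 and P = 81.75.
A monopolist chooses Q where MR = MC. MR = 200.5 − 3Q; setting this equal to 58 gives Q = 47.5 and P = 129.25.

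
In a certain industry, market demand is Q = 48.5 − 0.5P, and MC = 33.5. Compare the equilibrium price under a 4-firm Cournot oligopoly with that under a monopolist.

Inverting demand: P = 97 − 2Q.
In a 4-firm Cournot equilibrium, symmetry and the first-order condition give q = (97 − 33.5)/(10) = 6.35. So Q = 25.4 and P = 46.2.
Monopoly sets MR = MC: 97 − 4Q = 33.5 ⇒ Q = 15.875, P = 97 − 2·15.875 = 65.25.

Cournot: P = 46.2; Monopoly: P = 65.25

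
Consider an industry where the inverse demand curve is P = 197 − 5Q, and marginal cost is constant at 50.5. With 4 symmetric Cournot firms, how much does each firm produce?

Cournot with 4 identical firms: the symmetric best-response condition is 197 − 25q = 50.5. Each firm produces q = 5.86, total output Q = 23.44, price P = 79.8.

q_i = 5.86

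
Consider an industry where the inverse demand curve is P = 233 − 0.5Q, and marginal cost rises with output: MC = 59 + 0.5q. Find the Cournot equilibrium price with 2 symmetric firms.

With 2 symmetric Cournot firms, each firm's FOC gives 233 − 1.5q = 59 + 0.5q, so q = 87, Q = 2·87 = 174, and P = 146.

P = 146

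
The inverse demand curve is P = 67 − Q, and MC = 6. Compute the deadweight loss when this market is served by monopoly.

Perfect competition: P = MC = 6, so 67 − Q = 6 and Q = 61.
A monopolist chooses Q where MR = MC. MR = 67 − 2Q; setting this equal to 6 gives Q = 30.5 and P = 36.5.
DWL is the triangle between Q = 30.5 and Q = 61: ½·(61 − 30.5)·(36.5 − 6) = 465.125.

DWL = 465.125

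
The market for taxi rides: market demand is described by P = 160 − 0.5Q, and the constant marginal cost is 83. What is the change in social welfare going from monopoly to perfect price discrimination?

The monopolist equates marginal revenue to marginal cost: 160 − Q = 83, so Q = 77. From demand, P = 121.5.
CS = ½·(160 − 121.5)·77 = 1482.25; PS = (121.5 − 83)·77 = 2964.5; TS = 4446.75.
A perfectly discriminating monopolist sells every unit with P(Q) ≥ MC(Q), so output equals the competitive quantity Q = 154. Each buyer pays their reservation price, so CS = 0 and the firm captures all surplus.
TS = 5929 (equal to competitive TS).
Change in social welfare: 5929 − 4446.75 = 1482.25.

Social welfare rises by 1482.25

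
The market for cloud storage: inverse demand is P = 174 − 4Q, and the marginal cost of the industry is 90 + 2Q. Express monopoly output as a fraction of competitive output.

Q_m/Q_c = 0.6

A monopolist chooses Q where MR = MC. MR = 174 − 8Q; setting this equal to 90 + 2Q gives Q = 8.4 and P = 140.4.
Competitive equilibrium sets price equal to marginal cost: 174 − 4Q = 90 + 2Q, so Q = 14 and P = 118.
Ratio Q_m/Q_c = 8.4/14 = 0.6.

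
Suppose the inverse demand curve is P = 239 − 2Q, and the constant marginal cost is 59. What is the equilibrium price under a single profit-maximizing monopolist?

The monopolist equates marginal revenue to marginal cost: 239 − 4Q = 59, so Q = 45. From demand, P = 149.

P = 149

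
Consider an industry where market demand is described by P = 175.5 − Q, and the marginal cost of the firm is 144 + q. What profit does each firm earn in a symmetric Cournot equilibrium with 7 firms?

π_i = 18.375

In a 7-firm Cournot equilibrium, symmetry and the first-order condition give q = (175.5 − 144)/(9) = 3.5. So Q = 24.5 and P = 151.
Each firm's profit = 151·3.5 − (144·3.5 + ½·1·3.5²) = 18.375.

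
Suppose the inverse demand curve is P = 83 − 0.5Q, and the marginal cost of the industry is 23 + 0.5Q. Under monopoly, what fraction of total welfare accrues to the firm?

PS/TS = 0.75

The monopolist equates marginal revenue to marginal cost: 83 − Q = 23 + 0.5Q, so Q = 40. From demand, P = 63.
CS = ½·(83 − 63)·40 = 400.
PS = P·Q − VC(Q) = 63·40 − (23·40 + ½·0.5·40²) = 1200.
Share captured = PS/TS = 1200/1600 = 0.75.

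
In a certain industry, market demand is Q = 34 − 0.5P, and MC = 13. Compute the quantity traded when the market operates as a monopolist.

Q = 13.75

Inverting demand: P = 68 − 2Q.
The monopolist equates marginal revenue to marginal cost: 68 − 4Q = 13, so Q = 13.75. From demand, P = 40.5.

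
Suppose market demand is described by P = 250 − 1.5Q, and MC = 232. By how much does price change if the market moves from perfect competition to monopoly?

Price rises by 9

Perfect competition: P = MC = 232, so 250 − 1.5Q = 232 and Q = 12.
A monopolist chooses Q where MR = MC. MR = 250 − 3Q; setting this equal to 232 gives Q = 6 and P = 241.
Change in price: 241 − 232 = 9.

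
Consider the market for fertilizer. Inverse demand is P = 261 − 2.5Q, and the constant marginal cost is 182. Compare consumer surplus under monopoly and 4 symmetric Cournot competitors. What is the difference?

A monopolist chooses Q where MR = MC. MR = 261 − 5Q; setting this equal to 182 gives Q = 15.8 and P = 221.5.
CS = ½·(261 − 221.5)·15.8 = 312.05.
Cournot with 4 identical firms: the symmetric best-response condition is 261 − 12.5q = 182. Each firm produces q = 6.32, total output Q = 25.28, price P = 197.8.
CS = ½·(261 − 197.8)·25.28 = 798.848.
Change in consumer surplus: 798.848 − 312.05 = 486.798.

Consumer surplus rises by 486.798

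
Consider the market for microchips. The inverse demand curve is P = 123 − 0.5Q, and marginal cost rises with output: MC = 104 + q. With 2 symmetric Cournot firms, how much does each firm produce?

Cournot with 2 identical firms: the symmetric best-response condition is 123 − 1.5q = 104 + q. Each firm produces q = 7.6, total output Q = 15.2, price P = 115.4.

q_i = 7.6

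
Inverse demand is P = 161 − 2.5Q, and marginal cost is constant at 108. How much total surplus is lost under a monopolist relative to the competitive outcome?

Under competition P = MC = 108, so Q = (161 − 108)/2.5 = 21.2.
A monopolist chooses Q where MR = MC. MR = 161 − 5Q; setting this equal to 108 gives Q = 10.6 and P = 134.5.
DWL is the triangle between Q = 10.6 and Q = 21.2: ½·(21.2 − 10.6)·(134.5 − 108) = 140.45.

DWL = 140.45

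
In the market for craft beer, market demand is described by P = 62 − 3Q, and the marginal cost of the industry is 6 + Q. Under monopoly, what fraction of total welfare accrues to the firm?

PS/TS = 0.7

Monopoly sets MR = MC: 62 − 6Q = 6 + Q ⇒ Q = 8, P = 62 − 3·8 = 38.
CS = ½·(62 − 38)·8 = 96.
PS = P·Q − VC(Q) = 38·8 − (6·8 + ½·1·8²) = 224.
Share captured = PS/TS = 224/320 = 0.7.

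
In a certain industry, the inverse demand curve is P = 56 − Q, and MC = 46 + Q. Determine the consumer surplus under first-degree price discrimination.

With perfect price discrimination, output is the efficient level Q = 5 (where demand meets MC), but every buyer pays their willingness to pay: CS = 0 and PS = total surplus.
CS = 0.

CS = 0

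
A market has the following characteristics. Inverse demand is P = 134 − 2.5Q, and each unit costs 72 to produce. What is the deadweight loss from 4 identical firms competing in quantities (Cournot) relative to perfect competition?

DWL = 30.752

Perfect competition: P = MC = 72, so 134 − 2.5Q = 72 and Q = 24.8.
Cournot with 4 identical firms: the symmetric best-response condition is 134 − 12.5q = 72. Each firm produces q = 4.96, total output Q = 19.84, price P = 84.4.
DWL is the triangle between Q = 19.84 and Q = 24.8: ½·(24.8 − 19.84)·(84.4 − 72) = 30.752.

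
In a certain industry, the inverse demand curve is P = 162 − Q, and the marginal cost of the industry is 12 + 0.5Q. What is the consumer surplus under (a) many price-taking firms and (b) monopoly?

Under competition P = MC: 162 − Q = 12 + 0.5Q ⇒ Q = 100, P = 62.
CS = ½·(162 − 62)·100 = 5000.
A monopolist chooses Q where MR = MC. MR = 162 − 2Q; setting this equal to 12 + 0.5Q gives Q = 60 and P = 102.
CS = ½·(162 − 102)·60 = 1800.

Competition: CS = 5000; Monopoly: CS = 1800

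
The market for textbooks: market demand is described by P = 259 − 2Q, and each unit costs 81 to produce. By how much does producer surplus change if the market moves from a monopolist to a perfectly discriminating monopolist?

Monopoly sets MR = MC: 259 − 4Q = 81 ⇒ Q = 44.5, P = 259 − 2·44.5 = 170.
PS = (170 − 81)·44.5 = 3960.5.
A perfectly discriminating monopolist sells every unit with P(Q) ≥ MC(Q), so output equals the competitive quantity Q = 89. Each buyer pays their reservation price, so CS = 0 and the firm captures all surplus.
PS = ½·(259 − 81)·89 = 7921.
Change in producer surplus: 7921 − 3960.5 = 3960.5.

Producer surplus rises by 3960.5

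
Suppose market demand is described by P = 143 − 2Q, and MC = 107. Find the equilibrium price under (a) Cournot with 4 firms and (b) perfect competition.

With 4 symmetric Cournot firms, each firm's FOC gives 143 − 10q = 107, so q = 3.6, Q = 4·3.6 = 14.4, and P = 114.2.
Under competition P = MC = 107, so Q = (143 − 107)/2 = 18.

Cournot: P = 114.2; Competition: P = 107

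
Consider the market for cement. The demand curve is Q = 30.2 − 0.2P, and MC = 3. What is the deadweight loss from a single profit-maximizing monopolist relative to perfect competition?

DWL = 547.6

Inverting demand: P = 151 − 5Q.
Competitive firms price at marginal cost: P = 3, giving Q = 29.6.
The monopolist equates marginal revenue to marginal cost: 151 − 10Q = 3, so Q = 14.8. From demand, P = 77.
DWL is the triangle between Q = 14.8 and Q = 29.6: ½·(29.6 − 14.8)·(77 − 3) = 547.6.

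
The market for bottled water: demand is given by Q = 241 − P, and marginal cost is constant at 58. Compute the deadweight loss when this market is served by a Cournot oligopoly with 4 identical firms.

Inverting demand: P = 241 − Q.
Under competition P = MC = 58, so Q = (241 − 58)/1 = 183.
Cournot with 4 identical firms: the symmetric best-response condition is 241 − 5q = 58. Each firm produces q = 36.6, total output Q = 146.4, price P = 94.6.
DWL is the triangle between Q = 146.4 and Q = 183: ½·(183 − 146.4)·(94.6 − 58) = 669.78.

DWL = 669.78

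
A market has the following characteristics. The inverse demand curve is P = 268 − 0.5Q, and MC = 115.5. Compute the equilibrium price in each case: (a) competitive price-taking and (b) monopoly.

Competition: P = 115.5; Monopoly: P = 191.75

Under competition P = MC = 115.5, so Q = (268 − 115.5)/0.5 = 305.
A monopolist chooses Q where MR = MC. MR = 268 − Q; setting this equal to 115.5 gives Q = 152.5 and P = 191.75.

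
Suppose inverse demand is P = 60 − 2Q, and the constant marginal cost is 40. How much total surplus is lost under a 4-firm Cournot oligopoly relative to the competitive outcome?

DWL = 4

Perfect competition: P = MC = 40, so 60 − 2Q = 40 and Q = 10.
In a 4-firm Cournot equilibrium, symmetry and the first-order condition give q = (60 − 40)/(10) = 2. So Q = 8 and P = 44.
DWL is the triangle between Q = 8 and Q = 10: ½·(10 − 8)·(44 − 40) = 4.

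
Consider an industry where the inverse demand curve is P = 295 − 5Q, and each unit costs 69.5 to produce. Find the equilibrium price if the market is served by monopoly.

A monopolist chooses Q where MR = MC. MR = 295 − 10Q; setting this equal to 69.5 gives Q = 22.55 and P = 182.25.

P = 182.25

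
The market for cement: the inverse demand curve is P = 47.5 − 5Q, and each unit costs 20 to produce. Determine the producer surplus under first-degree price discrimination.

With perfect price discrimination, output is the efficient level Q = 5.5 (where demand meets MC), but every buyer pays their willingness to pay: CS = 0 and PS = total surplus.
PS = ½·(47.5 − 20)·5.5 = 75.625.

PS = 75.625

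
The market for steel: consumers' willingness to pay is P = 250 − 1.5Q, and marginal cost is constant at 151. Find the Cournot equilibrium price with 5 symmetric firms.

With 5 symmetric Cournot firms, each firm's FOC gives 250 − 9q = 151, so q = 11, Q = 5·11 = 55, and P = 167.5.

P = 167.5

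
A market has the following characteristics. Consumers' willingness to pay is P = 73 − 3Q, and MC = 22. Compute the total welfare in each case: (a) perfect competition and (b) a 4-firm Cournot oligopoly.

Competition: TS = 433.5; Cournot: TS = 416.16

Competitive firms price at marginal cost: P = 22, giving Q = 17.
CS = ½·(73 − 22)·17 = 433.5; PS = (22 − 22)·17 = 0; TS = 433.5.
Cournot with 4 identical firms: the symmetric best-response condition is 73 − 15q = 22. Each firm produces q = 3.4, total output Q = 13.6, price P = 32.2.
CS = ½·(73 − 32.2)·13.6 = 277.44; PS = (32.2 − 22)·13.6 = 138.72; TS = 416.16.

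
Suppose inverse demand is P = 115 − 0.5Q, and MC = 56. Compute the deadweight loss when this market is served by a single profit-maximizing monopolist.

Competitive firms price at marginal cost: P = 56, giving Q = 118.
A monopolist chooses Q where MR = MC. MR = 115 − Q; setting this equal to 56 gives Q = 59 and P = 85.5.
DWL is the triangle between Q = 59 and Q = 118: ½·(118 − 59)·(85.5 − 56) = 870.25.

DWL = 870.25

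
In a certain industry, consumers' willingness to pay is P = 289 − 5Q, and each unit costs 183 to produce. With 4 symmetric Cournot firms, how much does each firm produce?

q_i = 4.24

In a 4-firm Cournot equilibrium, symmetry and the first-order condition give q = (289 − 183)/(25) = 4.24. So Q = 16.96 and P = 204.2.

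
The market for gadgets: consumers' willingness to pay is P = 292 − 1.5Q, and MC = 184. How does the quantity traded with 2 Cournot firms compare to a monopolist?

With 2 symmetric Cournot firms, each firm's FOC gives 292 − 4.5q = 184, so q = 24, Q = 2·24 = 48, and P = 220.
A monopolist chooses Q where MR = MC. MR = 292 − 3Q; setting this equal to 184 gives Q = 36 and P = 238.

Cournot: Q = 48; Monopoly: Q = 36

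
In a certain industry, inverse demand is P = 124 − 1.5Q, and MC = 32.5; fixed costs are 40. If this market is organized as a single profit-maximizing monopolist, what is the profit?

A monopolist chooses Q where MR = MC. MR = 124 − 3Q; setting this equal to 32.5 gives Q = 30.5 and P = 78.25.
Profit = (78.25 − 32.5)·30.5 − 40 = 1355.375.

Profit = 1355.375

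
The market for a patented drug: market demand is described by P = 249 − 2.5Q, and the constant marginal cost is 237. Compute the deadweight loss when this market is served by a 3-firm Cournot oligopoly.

Competitive firms price at marginal cost: P = 237, giving Q = 4.8.
In a 3-firm Cournot equilibrium, symmetry and the first-order condition give q = (249 − 237)/(10) = 1.2. So Q = 3.6 and P = 240.
DWL is the triangle between Q = 3.6 and Q = 4.8: ½·(4.8 − 3.6)·(240 − 237) = 1.8.

DWL = 1.8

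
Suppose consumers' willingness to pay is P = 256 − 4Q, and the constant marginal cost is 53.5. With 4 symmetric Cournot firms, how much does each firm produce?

q_i = 10.125

With 4 symmetric Cournot firms, each firm's FOC gives 256 − 20q = 53.5, so q = 10.125, Q = 4·10.125 = 40.5, and P = 94.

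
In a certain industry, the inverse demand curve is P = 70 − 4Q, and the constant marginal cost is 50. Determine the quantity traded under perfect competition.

Q = 5

Competitive firms price at marginal cost: P = 50, giving Q = 5.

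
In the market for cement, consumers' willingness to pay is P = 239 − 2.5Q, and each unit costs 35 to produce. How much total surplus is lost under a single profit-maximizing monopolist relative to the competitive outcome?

Under competition P = MC = 35, so Q = (239 − 35)/2.5 = 81.6.
Monopoly sets MR = MC: 239 − 5Q = 35 ⇒ Q = 40.8, P = 239 − 2.5·40.8 = 137.
DWL is the triangle between Q = 40.8 and Q = 81.6: ½·(81.6 − 40.8)·(137 − 35) = 2080.8.

DWL = 2080.8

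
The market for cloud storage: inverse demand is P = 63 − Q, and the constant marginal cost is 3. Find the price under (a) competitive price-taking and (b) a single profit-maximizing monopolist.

Perfect competition: P = MC = 3, so 63 − Q = 3 and Q = 60.
A monopolist chooses Q where MR = MC. MR = 63 − 2Q; setting this equal to 3 gives Q = 30 and P = 33.

Competition: P = 3; Monopoly: P = 33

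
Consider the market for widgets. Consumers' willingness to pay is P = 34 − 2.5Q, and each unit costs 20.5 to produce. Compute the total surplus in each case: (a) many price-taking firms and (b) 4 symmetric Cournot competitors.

Competition: TS = 36.45; Cournot: TS = 34.992

Competitive firms price at marginal cost: P = 20.5, giving Q = 5.4.
CS = ½·(34 − 20.5)·5.4 = 36.45; PS = (20.5 − 20.5)·5.4 = 0; TS = 36.45.
In a 4-firm Cournot equilibrium, symmetry and the first-order condition give q = (34 − 20.5)/(12.5) = 1.08. So Q = 4.32 and P = 23.2.
CS = ½·(34 − 23.2)·4.32 = 23.328; PS = (23.2 − 20.5)·4.32 = 11.664; TS = 34.992.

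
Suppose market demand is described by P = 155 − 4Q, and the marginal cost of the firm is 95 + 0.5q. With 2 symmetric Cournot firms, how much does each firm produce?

q_i = 4.8

Cournot with 2 identical firms: the symmetric best-response condition is 155 − 12q = 95 + 0.5q. Each firm produces q = 4.8, total output Q = 9.6, price P = 116.6.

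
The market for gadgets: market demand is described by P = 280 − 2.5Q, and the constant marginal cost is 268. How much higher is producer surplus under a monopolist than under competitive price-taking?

Under competition P = MC = 268, so Q = (280 − 268)/2.5 = 4.8.
PS = (268 − 268)·4.8 = 0.
The monopolist equates marginal revenue to marginal cost: 280 − 5Q = 268, so Q = 2.4. From demand, P = 274.
PS = (274 − 268)·2.4 = 14.4.
Change in producer surplus: 14.4 − 0 = 14.4.

PS rises by 14.4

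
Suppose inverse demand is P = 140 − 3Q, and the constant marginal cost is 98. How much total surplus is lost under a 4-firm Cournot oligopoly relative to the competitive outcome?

Perfect competition: P = MC = 98, so 140 − 3Q = 98 and Q = 14.
Cournot with 4 identical firms: the symmetric best-response condition is 140 − 15q = 98. Each firm produces q = 2.8, total output Q = 11.2, price P = 106.4.
DWL is the triangle between Q = 11.2 and Q = 14: ½·(14 − 11.2)·(106.4 − 98) = 11.76.

DWL = 11.76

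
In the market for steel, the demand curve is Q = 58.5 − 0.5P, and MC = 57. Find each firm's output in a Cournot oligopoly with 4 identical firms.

Inverting demand: P = 117 − 2Q.
In a 4-firm Cournot equilibrium, symmetry and the first-order condition give q = (117 − 57)/(10) = 6. So Q = 24 and P = 69.

q_i = 6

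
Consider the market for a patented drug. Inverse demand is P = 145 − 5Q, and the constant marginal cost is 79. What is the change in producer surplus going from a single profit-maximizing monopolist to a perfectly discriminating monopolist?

Producer surplus rises by 217.8

A monopolist chooses Q where MR = MC. MR = 145 − 10Q; setting this equal to 79 gives Q = 6.6 and P = 112.
PS = (112 − 79)·6.6 = 217.8.
A perfectly discriminating monopolist sells every unit with P(Q) ≥ MC(Q), so output equals the competitive quantity Q = 13.2. Each buyer pays their reservation price, so CS = 0 and the firm captures all surplus.
PS = ½·(145 − 79)·13.2 = 435.6.
Change in producer surplus: 435.6 − 217.8 = 217.8.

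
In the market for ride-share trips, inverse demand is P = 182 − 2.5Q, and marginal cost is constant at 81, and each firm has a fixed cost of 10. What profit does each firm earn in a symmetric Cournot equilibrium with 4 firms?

With 4 symmetric Cournot firms, each firm's FOC gives 182 − 12.5q = 81, so q = 8.08, Q = 4·8.08 = 32.32, and P = 101.2.
Each firm's profit = (101.2 − 81)·8.08 − 10 = 153.216.

π_i = 153.216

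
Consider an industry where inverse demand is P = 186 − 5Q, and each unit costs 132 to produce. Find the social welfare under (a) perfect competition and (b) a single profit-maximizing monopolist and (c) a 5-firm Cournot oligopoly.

Perfect competition: P = MC = 132, so 186 − 5Q = 132 and Q = 10.8.
CS = ½·(186 − 132)·10.8 = 291.6; PS = (132 − 132)·10.8 = 0; TS = 291.6.
The monopolist equates marginal revenue to marginal cost: 186 − 10Q = 132, so Q = 5.4. From demand, P = 159.
CS = ½·(186 − 159)·5.4 = 72.9; PS = (159 − 132)·5.4 = 145.8; TS = 218.7.
Cournot with 5 identical firms: the symmetric best-response condition is 186 − 30q = 132. Each firm produces q = 1.8, total output Q = 9, price P = 141.
CS = ½·(186 − 141)·9 = 202.5; PS = (141 − 132)·9 = 81; TS = 283.5.

Competition: TS = 291.6; Monopoly: TS = 218.7; Cournot: TS = 283.5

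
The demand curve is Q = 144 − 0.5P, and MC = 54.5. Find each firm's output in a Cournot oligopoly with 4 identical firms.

Inverting demand: P = 288 − 2Q.
In a 4-firm Cournot equilibrium, symmetry and the first-order condition give q = (288 − 54.5)/(10) = 23.35. So Q = 93.4 and P = 101.2.

q_i = 23.35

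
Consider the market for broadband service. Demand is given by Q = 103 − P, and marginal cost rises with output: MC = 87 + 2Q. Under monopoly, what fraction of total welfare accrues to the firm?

Inverting demand: P = 103 − Q.
The monopolist equates marginal revenue to marginal cost: 103 − 2Q = 87 + 2Q, so Q = 4. From demand, P = 99.
CS = ½·(103 − 99)·4 = 8.
PS = P·Q − VC(Q) = 99·4 − (87·4 + ½·2·4²) = 32.
Share captured = PS/TS = 32/40 = 0.8.

PS/TS = 0.8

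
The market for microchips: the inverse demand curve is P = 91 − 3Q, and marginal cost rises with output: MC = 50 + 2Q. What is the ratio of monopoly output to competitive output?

Q_m/Q_c = 0.625

A monopolist chooses Q where MR = MC. MR = 91 − 6Q; setting this equal to 50 + 2Q gives Q = 5.125 and P = 75.625.
Under competition P = MC: 91 − 3Q = 50 + 2Q ⇒ Q = 8.2, P = 66.4.
Ratio Q_m/Q_c = 5.125/8.2 = 0.625.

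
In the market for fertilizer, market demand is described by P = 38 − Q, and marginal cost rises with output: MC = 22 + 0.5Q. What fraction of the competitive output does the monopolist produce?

The monopolist equates marginal revenue to marginal cost: 38 − 2Q = 22 + 0.5Q, so Q = 6.4. From demand, P = 31.6.
Competitive equilibrium sets price equal to marginal cost: 38 − Q = 22 + 0.5Q, so Q = 32/3 and P = 82/3.
Ratio Q_m/Q_c = 6.4/(32/3) = 0.6.

Q_m/Q_c = 0.6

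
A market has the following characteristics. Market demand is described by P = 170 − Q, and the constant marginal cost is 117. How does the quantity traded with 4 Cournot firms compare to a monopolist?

Cournot: Q = 42.4; Monopoly: Q = 26.5

In a 4-firm Cournot equilibrium, symmetry and the first-order condition give q = (170 − 117)/(5) = 10.6. So Q = 42.4 and P = 127.6.
The monopolist equates marginal revenue to marginal cost: 170 − 2Q = 117, so Q = 26.5. From demand, P = 143.5.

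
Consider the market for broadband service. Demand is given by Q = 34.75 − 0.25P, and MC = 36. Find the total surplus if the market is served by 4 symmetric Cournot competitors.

TS = 1273.08

Inverting demand: P = 139 − 4Q.
Cournot with 4 identical firms: the symmetric best-response condition is 139 − 20q = 36. Each firm produces q = 5.15, total output Q = 20.6, price P = 56.6.
CS = ½·(139 − 56.6)·20.6 = 848.72; PS = (56.6 − 36)·20.6 = 424.36; TS = 1273.08.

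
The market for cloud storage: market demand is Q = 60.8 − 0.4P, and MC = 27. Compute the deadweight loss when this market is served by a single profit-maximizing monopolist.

DWL = 781.25

Inverting demand: P = 152 − 2.5Q.
Competitive firms price at marginal cost: P = 27, giving Q = 50.
Monopoly sets MR = MC: 152 − 5Q = 27 ⇒ Q = 25, P = 152 − 2.5·25 = 89.5.
DWL is the triangle between Q = 25 and Q = 50: ½·(50 − 25)·(89.5 − 27) = 781.25.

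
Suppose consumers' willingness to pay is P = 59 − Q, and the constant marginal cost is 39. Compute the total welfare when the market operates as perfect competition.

TS = 200

Perfect competition: P = MC = 39, so 59 − Q = 39 and Q = 20.
CS = ½·(59 − 39)·20 = 200; PS = (39 − 39)·20 = 0; TS = 200.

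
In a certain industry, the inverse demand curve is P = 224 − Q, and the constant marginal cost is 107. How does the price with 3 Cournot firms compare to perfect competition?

In a 3-firm Cournot equilibrium, symmetry and the first-order condition give q = (224 − 107)/(4) = 29.25. So Q = 87.75 and P = 136.25.
Perfect competition: P = MC = 107, so 224 − Q = 107 and Q = 117.

Cournot: P = 136.25; Competition: P = 107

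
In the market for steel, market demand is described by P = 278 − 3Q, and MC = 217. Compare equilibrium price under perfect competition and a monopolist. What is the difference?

Equilibrium price rises by 30.5

Competitive firms price at marginal cost: P = 217, giving Q = 61/3.
The monopolist equates marginal revenue to marginal cost: 278 − 6Q = 217, so Q = 61/6. From demand, P = 247.5.
Change in equilibrium price: 247.5 − 217 = 30.5.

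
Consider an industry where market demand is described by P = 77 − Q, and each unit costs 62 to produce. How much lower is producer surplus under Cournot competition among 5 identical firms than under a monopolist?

Producer surplus falls by 25

Monopoly sets MR = MC: 77 − 2Q = 62 ⇒ Q = 7.5, P = 77 − 7.5 = 69.5.
PS = (69.5 − 62)·7.5 = 56.25.
In a 5-firm Cournot equilibrium, symmetry and the first-order condition give q = (77 − 62)/(6) = 2.5. So Q = 12.5 and P = 64.5.
PS = (64.5 − 62)·12.5 = 31.25.
Change in producer surplus: 31.25 − 56.25 = −25.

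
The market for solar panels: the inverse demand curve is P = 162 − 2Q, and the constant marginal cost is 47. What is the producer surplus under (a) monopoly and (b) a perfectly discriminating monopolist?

Monopoly: PS = 1653.125; Perfect PD: PS = 3306.25

The monopolist equates marginal revenue to marginal cost: 162 − 4Q = 47, so Q = 28.75. From demand, P = 104.5.
PS = (104.5 − 47)·28.75 = 1653.125.
With perfect price discrimination, output is the efficient level Q = 57.5 (where demand meets MC), but every buyer pays their willingness to pay: CS = 0 and PS = total surplus.
PS = ½·(162 − 47)·57.5 = 3306.25.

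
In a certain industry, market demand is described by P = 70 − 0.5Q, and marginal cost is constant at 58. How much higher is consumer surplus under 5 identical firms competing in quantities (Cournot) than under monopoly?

CS rises by 64

The monopolist equates marginal revenue to marginal cost: 70 − Q = 58, so Q = 12. From demand, P = 64.
CS = ½·(70 − 64)·12 = 36.
In a 5-firm Cournot equilibrium, symmetry and the first-order condition give q = (70 − 58)/(3) = 4. So Q = 20 and P = 60.
CS = ½·(70 − 60)·20 = 100.
Change in consumer surplus: 100 − 36 = 64.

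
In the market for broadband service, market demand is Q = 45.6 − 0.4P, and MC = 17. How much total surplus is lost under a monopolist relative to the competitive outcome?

Inverting demand: P = 114 − 2.5Q.
Competitive firms price at marginal cost: P = 17, giving Q = 38.8.
The monopolist equates marginal revenue to marginal cost: 114 − 5Q = 17, so Q = 19.4. From demand, P = 65.5.
DWL is the triangle between Q = 19.4 and Q = 38.8: ½·(38.8 − 19.4)·(65.5 − 17) = 470.45.

DWL = 470.45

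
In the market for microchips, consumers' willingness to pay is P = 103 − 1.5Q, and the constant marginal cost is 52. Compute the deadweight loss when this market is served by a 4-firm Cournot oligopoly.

DWL = 34.68

Perfect competition: P = MC = 52, so 103 − 1.5Q = 52 and Q = 34.
With 4 symmetric Cournot firms, each firm's FOC gives 103 − 7.5q = 52, so q = 6.8, Q = 4·6.8 = 27.2, and P = 62.2.
DWL is the triangle between Q = 27.2 and Q = 34: ½·(34 − 27.2)·(62.2 − 52) = 34.68.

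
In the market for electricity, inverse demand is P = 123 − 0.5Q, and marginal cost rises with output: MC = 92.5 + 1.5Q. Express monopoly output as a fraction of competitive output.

A monopolist chooses Q where MR = MC. MR = 123 − Q; setting this equal to 92.5 + 1.5Q gives Q = 12.2 and P = 116.9.
Under competition P = MC: 123 − 0.5Q = 92.5 + 1.5Q ⇒ Q = 15.25, P = 115.375.
Ratio Q_m/Q_c = 12.2/15.25 = 0.8.

Q_m/Q_c = 0.8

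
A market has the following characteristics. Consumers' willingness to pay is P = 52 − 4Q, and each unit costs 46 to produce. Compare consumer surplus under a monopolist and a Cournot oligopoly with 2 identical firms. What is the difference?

Consumer surplus rises by 0.875

Monopoly sets MR = MC: 52 − 8Q = 46 ⇒ Q = 0.75, P = 52 − 4·0.75 = 49.
CS = ½·(52 − 49)·0.75 = 1.125.
Cournot with 2 identical firms: the symmetric best-response condition is 52 − 12q = 46. Each firm produces q = 0.5, total output Q = 1, price P = 48.
CS = ½·(52 − 48)·1 = 2.
Change in consumer surplus: 2 − 1.125 = 0.875.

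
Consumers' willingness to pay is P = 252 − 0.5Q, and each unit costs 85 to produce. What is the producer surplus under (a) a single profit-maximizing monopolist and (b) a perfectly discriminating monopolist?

The monopolist equates marginal revenue to marginal cost: 252 − Q = 85, so Q = 167. From demand, P = 168.5.
PS = (168.5 − 85)·167 = 13944.5.
Under first-degree price discrimination the firm charges each unit its demand price and produces up to where P = MC, i.e. Q = 334. Consumer surplus is zero; producer surplus equals total surplus.
PS = ½·(252 − 85)·334 = 27889.

Monopoly: PS = 13944.5; Perfect PD: PS = 27889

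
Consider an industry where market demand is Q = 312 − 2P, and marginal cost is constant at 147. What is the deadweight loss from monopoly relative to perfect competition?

Inverting demand: P = 156 − 0.5Q.
Perfect competition: P = MC = 147, so 156 − 0.5Q = 147 and Q = 18.
Monopoly sets MR = MC: 156 − Q = 147 ⇒ Q = 9, P = 156 − 0.5·9 = 151.5.
DWL is the triangle between Q = 9 and Q = 18: ½·(18 − 9)·(151.5 − 147) = 20.25.

DWL = 20.25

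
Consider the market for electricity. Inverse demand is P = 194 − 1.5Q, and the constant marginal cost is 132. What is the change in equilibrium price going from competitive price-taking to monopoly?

P rises by 31

Perfect competition: P = MC = 132, so 194 − 1.5Q = 132 and Q = 124/3.
A monopolist chooses Q where MR = MC. MR = 194 − 3Q; setting this equal to 132 gives Q = 62/3 and P = 163.
Change in equilibrium price: 163 − 132 = 31.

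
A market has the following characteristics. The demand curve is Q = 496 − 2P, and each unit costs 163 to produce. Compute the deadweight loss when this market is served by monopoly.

DWL = 1806.25

Inverting demand: P = 248 − 0.5Q.
Competitive firms price at marginal cost: P = 163, giving Q = 170.
A monopolist chooses Q where MR = MC. MR = 248 − Q; setting this equal to 163 gives Q = 85 and P = 205.5.
DWL is the triangle between Q = 85 and Q = 170: ½·(170 − 85)·(205.5 − 163) = 1806.25.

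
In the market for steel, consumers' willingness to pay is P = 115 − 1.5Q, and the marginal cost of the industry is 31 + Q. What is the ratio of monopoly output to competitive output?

Q_m/Q_c = 0.625

The monopolist equates marginal revenue to marginal cost: 115 − 3Q = 31 + Q, so Q = 21. From demand, P = 83.5.
Competitive equilibrium sets price equal to marginal cost: 115 − 1.5Q = 31 + Q, so Q = 33.6 and P = 64.6.
Ratio Q_m/Q_c = 21/33.6 = 0.625.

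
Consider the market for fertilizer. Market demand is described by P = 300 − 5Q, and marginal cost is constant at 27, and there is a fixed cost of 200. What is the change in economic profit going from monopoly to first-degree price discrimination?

π rises by 3726.45

A monopolist chooses Q where MR = MC. MR = 300 − 10Q; setting this equal to 27 gives Q = 27.3 and P = 163.5.
Profit = (163.5 − 27)·27.3 − 200 = 3526.45.
A perfectly discriminating monopolist sells every unit with P(Q) ≥ MC(Q), so output equals the competitive quantity Q = 54.6. Each buyer pays their reservation price, so CS = 0 and the firm captures all surplus.
PS equals the full surplus area, 7452.9. Profit = 7452.9 − 200 = 7252.9.
Change in economic profit: 7252.9 − 3526.45 = 3726.45.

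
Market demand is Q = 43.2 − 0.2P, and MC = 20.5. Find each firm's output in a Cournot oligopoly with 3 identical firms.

q_i = 9.775

Inverting demand: P = 216 − 5Q.
Cournot with 3 identical firms: the symmetric best-response condition is 216 − 20q = 20.5. Each firm produces q = 9.775, total output Q = 29.325, price P = 69.375.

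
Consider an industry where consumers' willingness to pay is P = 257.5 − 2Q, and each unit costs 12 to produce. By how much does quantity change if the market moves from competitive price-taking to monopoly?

Under competition P = MC = 12, so Q = (257.5 − 12)/2 = 122.75.
A monopolist chooses Q where MR = MC. MR = 257.5 − 4Q; setting this equal to 12 gives Q = 61.375 and P = 134.75.
Change in quantity: 61.375 − 122.75 = −61.375.

Q falls by 61.375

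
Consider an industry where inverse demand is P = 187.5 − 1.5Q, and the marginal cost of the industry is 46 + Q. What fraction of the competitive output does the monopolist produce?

The monopolist equates marginal revenue to marginal cost: 187.5 − 3Q = 46 + Q, so Q = 35.375. From demand, P = 2151/16.
Competitive equilibrium sets price equal to marginal cost: 187.5 − 1.5Q = 46 + Q, so Q = 56.6 and P = 102.6.
Ratio Q_m/Q_c = 35.375/56.6 = 0.625.

Q_m/Q_c = 0.625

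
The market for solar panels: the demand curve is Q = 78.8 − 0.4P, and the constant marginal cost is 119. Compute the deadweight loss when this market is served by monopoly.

DWL = 304.2

Inverting demand: P = 197 − 2.5Q.
Competitive firms price at marginal cost: P = 119, giving Q = 31.2.
The monopolist equates marginal revenue to marginal cost: 197 − 5Q = 119, so Q = 15.6. From demand, P = 158.
DWL is the triangle between Q = 15.6 and Q = 31.2: ½·(31.2 − 15.6)·(158 − 119) = 304.2.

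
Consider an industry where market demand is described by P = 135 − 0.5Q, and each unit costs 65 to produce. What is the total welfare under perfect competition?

TS = 4900

Perfect competition: P = MC = 65, so 135 − 0.5Q = 65 and Q = 140.
CS = ½·(135 − 65)·140 = 4900; PS = (65 − 65)·140 = 0; TS = 4900.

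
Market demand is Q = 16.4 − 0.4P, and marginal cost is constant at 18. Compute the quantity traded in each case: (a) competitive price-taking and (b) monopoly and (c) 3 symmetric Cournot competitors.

Inverting demand: P = 41 − 2.5Q.
Under competition P = MC = 18, so Q = (41 − 18)/2.5 = 9.2.
Monopoly sets MR = MC: 41 − 5Q = 18 ⇒ Q = 4.6, P = 41 − 2.5·4.6 = 29.5.
With 3 symmetric Cournot firms, each firm's FOC gives 41 − 10q = 18, so q = 2.3, Q = 3·2.3 = 6.9, and P = 23.75.

Competition: Q = 9.2; Monopoly: Q = 4.6; Cournot: Q = 6.9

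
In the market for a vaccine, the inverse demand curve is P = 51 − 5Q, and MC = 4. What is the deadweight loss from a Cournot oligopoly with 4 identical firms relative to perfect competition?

DWL = 8.836

Perfect competition: P = MC = 4, so 51 − 5Q = 4 and Q = 9.4.
Cournot with 4 identical firms: the symmetric best-response condition is 51 − 25q = 4. Each firm produces q = 1.88, total output Q = 7.52, price P = 13.4.
DWL is the triangle between Q = 7.52 and Q = 9.4: ½·(9.4 − 7.52)·(13.4 − 4) = 8.836.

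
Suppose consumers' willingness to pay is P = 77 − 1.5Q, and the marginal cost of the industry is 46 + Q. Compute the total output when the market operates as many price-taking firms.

Q = 12.4

Competitive equilibrium sets price equal to marginal cost: 77 − 1.5Q = 46 + Q, so Q = 12.4 and P = 58.4.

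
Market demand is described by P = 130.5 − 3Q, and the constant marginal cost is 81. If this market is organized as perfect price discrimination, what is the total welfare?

TS = 408.375

Under first-degree price discrimination the firm charges each unit its demand price and produces up to where P = MC, i.e. Q = 16.5. Consumer surplus is zero; producer surplus equals total surplus.
TS = 408.375 (equal to competitive TS).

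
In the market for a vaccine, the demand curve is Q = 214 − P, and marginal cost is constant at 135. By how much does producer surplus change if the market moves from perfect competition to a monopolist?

Inverting demand: P = 214 − Q.
Competitive firms price at marginal cost: P = 135, giving Q = 79.
PS = (135 − 135)·79 = 0.
Monopoly sets MR = MC: 214 − 2Q = 135 ⇒ Q = 39.5, P = 214 − 39.5 = 174.5.
PS = (174.5 − 135)·39.5 = 1560.25.
Change in producer surplus: 1560.25 − 0 = 1560.25.

PS rises by 1560.25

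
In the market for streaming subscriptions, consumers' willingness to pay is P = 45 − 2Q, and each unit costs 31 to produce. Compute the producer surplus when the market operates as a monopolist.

PS = 24.5

The monopolist equates marginal revenue to marginal cost: 45 − 4Q = 31, so Q = 3.5. From demand, P = 38.
PS = (38 − 31)·3.5 = 24.5.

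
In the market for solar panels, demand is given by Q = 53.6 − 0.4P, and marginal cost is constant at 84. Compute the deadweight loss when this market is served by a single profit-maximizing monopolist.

Inverting demand: P = 134 − 2.5Q.
Perfect competition: P = MC = 84, so 134 − 2.5Q = 84 and Q = 20.
The monopolist equates marginal revenue to marginal cost: 134 − 5Q = 84, so Q = 10. From demand, P = 109.
DWL is the triangle between Q = 10 and Q = 20: ½·(20 − 10)·(109 − 84) = 125.

DWL = 125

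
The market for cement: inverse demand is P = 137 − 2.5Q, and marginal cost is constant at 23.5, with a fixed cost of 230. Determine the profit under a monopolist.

Monopoly sets MR = MC: 137 − 5Q = 23.5 ⇒ Q = 22.7, P = 137 − 2.5·22.7 = 80.25.
Profit = (80.25 − 23.5)·22.7 − 230 = 1058.225.

Profit = 1058.225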